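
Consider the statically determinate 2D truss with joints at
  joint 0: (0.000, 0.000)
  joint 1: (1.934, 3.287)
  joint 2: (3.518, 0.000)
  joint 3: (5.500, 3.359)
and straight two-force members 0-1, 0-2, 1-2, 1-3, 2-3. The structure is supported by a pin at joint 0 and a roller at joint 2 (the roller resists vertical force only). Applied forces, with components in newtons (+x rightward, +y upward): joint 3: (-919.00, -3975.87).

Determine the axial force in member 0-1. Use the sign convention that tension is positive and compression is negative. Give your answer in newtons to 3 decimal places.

N=4 nodes, M=5 members, R=3 reactions → 2N=8, M+R=8
member 0 (0-1): L=3.8138, (cx,cy)=(0.5071,0.8619)
member 1 (0-2): L=3.5180, (cx,cy)=(1.0000,0.0000)
member 2 (1-2): L=3.6488, (cx,cy)=(0.4341,-0.9009)
member 3 (1-3): L=3.5667, (cx,cy)=(0.9998,0.0202)
member 4 (2-3): L=3.9002, (cx,cy)=(0.5082,0.8612)
solve A·x = −loads:
  F[0-1] = +1580.8389 N (tension)
  F[0-2] = -1720.6620 N (compression)
  F[1-2] = -1480.0771 N (compression)
  F[1-3] = +1444.4882 N (tension)
  F[2-3] = -4650.2628 N (compression)
  Rx@0 = +919.0000 N
  Ry@0 = -1362.4938 N
  Ry@2 = +5338.3638 N

1580.839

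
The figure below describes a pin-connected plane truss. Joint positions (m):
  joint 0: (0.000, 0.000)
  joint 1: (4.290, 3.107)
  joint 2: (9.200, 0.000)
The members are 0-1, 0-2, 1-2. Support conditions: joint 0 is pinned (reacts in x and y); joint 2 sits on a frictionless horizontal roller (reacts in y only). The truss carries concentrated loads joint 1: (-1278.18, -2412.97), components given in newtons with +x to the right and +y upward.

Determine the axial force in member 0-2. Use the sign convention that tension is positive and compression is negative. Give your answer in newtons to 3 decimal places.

1095.963

N=3 nodes, M=3 members, R=3 reactions → 2N=6, M+R=6
member 0 (0-1): L=5.2969, (cx,cy)=(0.8099,0.5866)
member 1 (0-2): L=9.2000, (cx,cy)=(1.0000,0.0000)
member 2 (1-2): L=5.8105, (cx,cy)=(0.8450,-0.5347)
solve A·x = −loads:
  F[0-1] = -2931.3959 N (compression)
  F[0-2] = +1095.9632 N (tension)
  F[1-2] = -1296.9572 N (compression)
  Rx@0 = +1278.1800 N
  Ry@0 = +1719.4552 N
  Ry@2 = +693.5148 N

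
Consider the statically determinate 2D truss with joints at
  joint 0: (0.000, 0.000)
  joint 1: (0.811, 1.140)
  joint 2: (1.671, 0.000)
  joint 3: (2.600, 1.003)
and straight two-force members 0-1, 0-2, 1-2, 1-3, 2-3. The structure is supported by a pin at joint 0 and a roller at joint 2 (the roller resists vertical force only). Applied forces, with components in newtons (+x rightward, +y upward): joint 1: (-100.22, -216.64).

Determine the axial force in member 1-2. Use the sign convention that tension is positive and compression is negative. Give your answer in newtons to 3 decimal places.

-46.061

N=4 nodes, M=5 members, R=3 reactions → 2N=8, M+R=8
member 0 (0-1): L=1.3990, (cx,cy)=(0.5797,0.8148)
member 1 (0-2): L=1.6710, (cx,cy)=(1.0000,0.0000)
member 2 (1-2): L=1.4280, (cx,cy)=(0.6022,-0.7983)
member 3 (1-3): L=1.7942, (cx,cy)=(0.9971,-0.0764)
member 4 (2-3): L=1.3671, (cx,cy)=(0.6795,0.7337)
solve A·x = −loads:
  F[0-1] = -220.7408 N (compression)
  F[0-2] = +27.7395 N (tension)
  F[1-2] = -46.0606 N (compression)
  F[1-3] = +0.0000 N (tension)
  F[2-3] = -0.0000 N (compression)
  Rx@0 = +100.2200 N
  Ry@0 = +179.8691 N
  Ry@2 = +36.7709 N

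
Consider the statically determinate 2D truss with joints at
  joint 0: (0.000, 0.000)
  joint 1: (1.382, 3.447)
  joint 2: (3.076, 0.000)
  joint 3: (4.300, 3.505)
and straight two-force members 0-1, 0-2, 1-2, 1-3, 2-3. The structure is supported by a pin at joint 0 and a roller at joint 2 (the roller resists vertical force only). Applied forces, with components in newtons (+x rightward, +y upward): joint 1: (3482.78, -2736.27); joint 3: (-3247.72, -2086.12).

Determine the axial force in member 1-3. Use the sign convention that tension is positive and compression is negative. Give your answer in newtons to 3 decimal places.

-2537.324

N=4 nodes, M=5 members, R=3 reactions → 2N=8, M+R=8
member 0 (0-1): L=3.7137, (cx,cy)=(0.3721,0.9282)
member 1 (0-2): L=3.0760, (cx,cy)=(1.0000,0.0000)
member 2 (1-2): L=3.8408, (cx,cy)=(0.4411,-0.8975)
member 3 (1-3): L=2.9186, (cx,cy)=(0.9998,0.0199)
member 4 (2-3): L=3.7126, (cx,cy)=(0.3297,0.9441)
solve A·x = −loads:
  F[0-1] = -511.3506 N (compression)
  F[0-2] = +425.3506 N (tension)
  F[1-2] = -2576.1829 N (compression)
  F[1-3] = -2537.3245 N (compression)
  F[2-3] = -2156.2547 N (compression)
  Rx@0 = -235.0600 N
  Ry@0 = +474.6250 N
  Ry@2 = +4347.7650 N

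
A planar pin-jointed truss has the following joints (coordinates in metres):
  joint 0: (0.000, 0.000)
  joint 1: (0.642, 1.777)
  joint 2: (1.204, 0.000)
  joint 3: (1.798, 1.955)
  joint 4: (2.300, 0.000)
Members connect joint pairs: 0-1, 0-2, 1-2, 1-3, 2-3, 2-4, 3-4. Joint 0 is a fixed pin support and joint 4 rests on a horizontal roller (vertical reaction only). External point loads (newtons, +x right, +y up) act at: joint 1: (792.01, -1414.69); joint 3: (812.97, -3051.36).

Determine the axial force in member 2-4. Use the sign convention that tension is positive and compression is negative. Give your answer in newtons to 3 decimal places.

1048.471

N=5 nodes, M=7 members, R=3 reactions → 2N=10, M+R=10
member 0 (0-1): L=1.8894, (cx,cy)=(0.3398,0.9405)
member 1 (0-2): L=1.2040, (cx,cy)=(1.0000,0.0000)
member 2 (1-2): L=1.8638, (cx,cy)=(0.3015,-0.9535)
member 3 (1-3): L=1.1696, (cx,cy)=(0.9884,0.1522)
member 4 (2-3): L=2.0432, (cx,cy)=(0.2907,0.9568)
member 5 (2-4): L=1.0960, (cx,cy)=(1.0000,0.0000)
member 6 (3-4): L=2.0184, (cx,cy)=(0.2487,-0.9686)
solve A·x = −loads:
  F[0-1] = -407.0816 N (compression)
  F[0-2] = +1743.3012 N (tension)
  F[1-2] = -1175.2168 N (compression)
  F[1-3] = -582.7416 N (compression)
  F[2-3] = +1171.0932 N (tension)
  F[2-4] = +1048.4710 N (tension)
  F[3-4] = -4215.6521 N (compression)
  Rx@0 = -1604.9800 N
  Ry@0 = +382.8611 N
  Ry@4 = +4083.1889 N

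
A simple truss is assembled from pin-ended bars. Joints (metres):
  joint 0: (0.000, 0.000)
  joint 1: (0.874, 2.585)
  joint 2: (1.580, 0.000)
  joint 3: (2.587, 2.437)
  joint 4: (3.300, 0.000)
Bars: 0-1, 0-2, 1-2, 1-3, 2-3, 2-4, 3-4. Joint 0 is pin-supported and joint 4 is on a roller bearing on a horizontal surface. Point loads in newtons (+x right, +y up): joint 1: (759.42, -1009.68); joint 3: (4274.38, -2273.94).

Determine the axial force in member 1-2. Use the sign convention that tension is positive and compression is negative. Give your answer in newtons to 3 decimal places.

N=5 nodes, M=7 members, R=3 reactions → 2N=10, M+R=10
member 0 (0-1): L=2.7288, (cx,cy)=(0.3203,0.9473)
member 1 (0-2): L=1.5800, (cx,cy)=(1.0000,0.0000)
member 2 (1-2): L=2.6797, (cx,cy)=(0.2635,-0.9647)
member 3 (1-3): L=1.7194, (cx,cy)=(0.9963,-0.0861)
member 4 (2-3): L=2.6369, (cx,cy)=(0.3819,0.9242)
member 5 (2-4): L=1.7200, (cx,cy)=(1.0000,0.0000)
member 6 (3-4): L=2.5392, (cx,cy)=(0.2808,-0.9598)
solve A·x = −loads:
  F[0-1] = +2657.8884 N (tension)
  F[0-2] = +4182.4979 N (tension)
  F[1-2] = -3753.5434 N (compression)
  F[1-3] = +1084.8348 N (tension)
  F[2-3] = +3917.8781 N (tension)
  F[2-4] = +1697.3576 N (tension)
  F[3-4] = -6044.6900 N (compression)
  Rx@0 = -5033.8000 N
  Ry@0 = -2517.8672 N
  Ry@4 = +5801.4872 N

-3753.543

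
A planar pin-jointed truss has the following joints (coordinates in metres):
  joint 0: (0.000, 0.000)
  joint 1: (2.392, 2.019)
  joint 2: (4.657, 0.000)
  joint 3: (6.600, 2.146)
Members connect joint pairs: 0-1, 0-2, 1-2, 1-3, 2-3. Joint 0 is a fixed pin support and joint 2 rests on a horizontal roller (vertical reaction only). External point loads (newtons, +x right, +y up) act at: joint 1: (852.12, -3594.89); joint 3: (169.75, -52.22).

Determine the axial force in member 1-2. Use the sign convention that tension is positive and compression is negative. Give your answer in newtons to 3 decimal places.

N=4 nodes, M=5 members, R=3 reactions → 2N=8, M+R=8
member 0 (0-1): L=3.1302, (cx,cy)=(0.7642,0.6450)
member 1 (0-2): L=4.6570, (cx,cy)=(1.0000,0.0000)
member 2 (1-2): L=3.0342, (cx,cy)=(0.7465,-0.6654)
member 3 (1-3): L=4.2099, (cx,cy)=(0.9995,0.0302)
member 4 (2-3): L=2.8949, (cx,cy)=(0.6712,0.7413)
solve A·x = −loads:
  F[0-1] = -1982.8941 N (compression)
  F[0-2] = +2537.1449 N (tension)
  F[1-2] = -3470.3113 N (compression)
  F[1-3] = +223.2290 N (tension)
  F[2-3] = -79.5282 N (compression)
  Rx@0 = -1021.8700 N
  Ry@0 = +1278.9883 N
  Ry@2 = +2368.1217 N

-3470.311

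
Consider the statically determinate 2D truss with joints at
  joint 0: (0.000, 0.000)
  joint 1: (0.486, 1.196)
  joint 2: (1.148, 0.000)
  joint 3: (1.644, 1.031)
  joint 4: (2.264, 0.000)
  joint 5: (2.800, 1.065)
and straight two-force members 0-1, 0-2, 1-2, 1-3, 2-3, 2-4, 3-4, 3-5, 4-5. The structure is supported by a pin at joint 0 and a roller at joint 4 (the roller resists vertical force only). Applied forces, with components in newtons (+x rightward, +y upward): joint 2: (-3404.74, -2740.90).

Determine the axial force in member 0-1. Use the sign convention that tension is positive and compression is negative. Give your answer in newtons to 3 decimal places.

-1458.368

N=6 nodes, M=9 members, R=3 reactions → 2N=12, M+R=12
member 0 (0-1): L=1.2910, (cx,cy)=(0.3765,0.9264)
member 1 (0-2): L=1.1480, (cx,cy)=(1.0000,0.0000)
member 2 (1-2): L=1.3670, (cx,cy)=(0.4843,-0.8749)
member 3 (1-3): L=1.1697, (cx,cy)=(0.9900,-0.1411)
member 4 (2-3): L=1.1441, (cx,cy)=(0.4335,0.9011)
member 5 (2-4): L=1.1160, (cx,cy)=(1.0000,0.0000)
member 6 (3-4): L=1.2031, (cx,cy)=(0.5154,-0.8570)
member 7 (3-5): L=1.1565, (cx,cy)=(0.9996,0.0294)
member 8 (4-5): L=1.1923, (cx,cy)=(0.4496,0.8932)
solve A·x = −loads:
  F[0-1] = -1458.3677 N (compression)
  F[0-2] = -2855.7227 N (compression)
  F[1-2] = +1773.5274 N (tension)
  F[1-3] = -1422.1140 N (compression)
  F[2-3] = +1319.6758 N (tension)
  F[2-4] = +835.7794 N (tension)
  F[3-4] = -1621.7669 N (compression)
  F[3-5] = +0.0000 N (tension)
  F[4-5] = -0.0000 N (compression)
  Rx@0 = +3404.7400 N
  Ry@0 = +1351.0797 N
  Ry@4 = +1389.8203 N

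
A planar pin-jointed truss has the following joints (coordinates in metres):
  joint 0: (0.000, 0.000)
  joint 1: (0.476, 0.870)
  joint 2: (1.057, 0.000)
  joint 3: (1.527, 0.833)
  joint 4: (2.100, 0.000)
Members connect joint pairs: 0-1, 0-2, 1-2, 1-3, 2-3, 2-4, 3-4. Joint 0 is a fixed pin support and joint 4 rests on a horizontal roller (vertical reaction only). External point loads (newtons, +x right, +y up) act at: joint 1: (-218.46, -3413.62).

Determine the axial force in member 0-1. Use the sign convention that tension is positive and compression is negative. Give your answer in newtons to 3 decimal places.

-3112.320

N=5 nodes, M=7 members, R=3 reactions → 2N=10, M+R=10
member 0 (0-1): L=0.9917, (cx,cy)=(0.4800,0.8773)
member 1 (0-2): L=1.0570, (cx,cy)=(1.0000,0.0000)
member 2 (1-2): L=1.0462, (cx,cy)=(0.5554,-0.8316)
member 3 (1-3): L=1.0517, (cx,cy)=(0.9994,-0.0352)
member 4 (2-3): L=0.9564, (cx,cy)=(0.4914,0.8709)
member 5 (2-4): L=1.0430, (cx,cy)=(1.0000,0.0000)
member 6 (3-4): L=1.0110, (cx,cy)=(0.5667,-0.8239)
solve A·x = −loads:
  F[0-1] = -3112.3203 N (compression)
  F[0-2] = +1275.3982 N (tension)
  F[1-2] = -786.0885 N (compression)
  F[1-3] = -839.3543 N (compression)
  F[2-3] = +750.5956 N (tension)
  F[2-4] = +469.9900 N (tension)
  F[3-4] = -829.2887 N (compression)
  Rx@0 = +218.4600 N
  Ry@0 = +2730.3710 N
  Ry@4 = +683.2490 N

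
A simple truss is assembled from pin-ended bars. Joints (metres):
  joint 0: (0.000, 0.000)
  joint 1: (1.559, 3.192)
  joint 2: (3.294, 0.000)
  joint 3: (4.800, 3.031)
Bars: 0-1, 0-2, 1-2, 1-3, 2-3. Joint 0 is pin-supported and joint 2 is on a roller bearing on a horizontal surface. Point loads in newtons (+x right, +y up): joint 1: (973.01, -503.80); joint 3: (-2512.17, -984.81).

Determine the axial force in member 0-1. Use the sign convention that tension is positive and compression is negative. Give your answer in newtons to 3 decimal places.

-1317.473

N=4 nodes, M=5 members, R=3 reactions → 2N=8, M+R=8
member 0 (0-1): L=3.5524, (cx,cy)=(0.4389,0.8986)
member 1 (0-2): L=3.2940, (cx,cy)=(1.0000,0.0000)
member 2 (1-2): L=3.6331, (cx,cy)=(0.4776,-0.8786)
member 3 (1-3): L=3.2450, (cx,cy)=(0.9988,-0.0496)
member 4 (2-3): L=3.3845, (cx,cy)=(0.4450,0.8955)
solve A·x = −loads:
  F[0-1] = -1317.4732 N (compression)
  F[0-2] = -960.9714 N (compression)
  F[1-2] = +885.6008 N (tension)
  F[1-3] = -1976.5600 N (compression)
  F[2-3] = -1209.1789 N (compression)
  Rx@0 = +1539.1600 N
  Ry@0 = +1183.8216 N
  Ry@2 = +304.7884 N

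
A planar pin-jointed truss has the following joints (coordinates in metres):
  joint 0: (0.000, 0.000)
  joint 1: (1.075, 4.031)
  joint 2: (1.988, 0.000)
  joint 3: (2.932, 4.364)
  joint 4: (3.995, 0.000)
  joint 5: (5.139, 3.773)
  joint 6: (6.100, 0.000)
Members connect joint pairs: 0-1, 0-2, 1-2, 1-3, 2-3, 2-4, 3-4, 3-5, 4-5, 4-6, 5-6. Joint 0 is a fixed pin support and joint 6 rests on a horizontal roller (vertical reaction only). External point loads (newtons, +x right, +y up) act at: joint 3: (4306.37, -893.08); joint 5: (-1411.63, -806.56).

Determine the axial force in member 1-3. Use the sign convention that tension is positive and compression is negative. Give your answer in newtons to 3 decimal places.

N=7 nodes, M=11 members, R=3 reactions → 2N=14, M+R=14
member 0 (0-1): L=4.1719, (cx,cy)=(0.2577,0.9662)
member 1 (0-2): L=1.9880, (cx,cy)=(1.0000,0.0000)
member 2 (1-2): L=4.1331, (cx,cy)=(0.2209,-0.9753)
member 3 (1-3): L=1.8866, (cx,cy)=(0.9843,0.1765)
member 4 (2-3): L=4.4649, (cx,cy)=(0.2114,0.9774)
member 5 (2-4): L=2.0070, (cx,cy)=(1.0000,0.0000)
member 6 (3-4): L=4.4916, (cx,cy)=(0.2367,-0.9716)
member 7 (3-5): L=2.2848, (cx,cy)=(0.9660,-0.2587)
member 8 (4-5): L=3.9426, (cx,cy)=(0.2902,0.9570)
member 9 (4-6): L=2.1050, (cx,cy)=(1.0000,0.0000)
member 10 (5-6): L=3.8935, (cx,cy)=(0.2468,-0.9691)
solve A·x = −loads:
  F[0-1] = +1673.3156 N (tension)
  F[0-2] = +2463.5641 N (tension)
  F[1-2] = -1516.8758 N (compression)
  F[1-3] = +778.4754 N (tension)
  F[2-3] = +1513.6204 N (tension)
  F[2-4] = +1808.4694 N (tension)
  F[3-4] = -1814.1016 N (compression)
  F[3-5] = -2889.0953 N (compression)
  F[4-5] = +1841.8049 N (tension)
  F[4-6] = +844.7145 N (tension)
  F[5-6] = -3422.3353 N (compression)
  Rx@0 = -2894.7400 N
  Ry@0 = -1616.8094 N
  Ry@6 = +3316.4494 N

778.475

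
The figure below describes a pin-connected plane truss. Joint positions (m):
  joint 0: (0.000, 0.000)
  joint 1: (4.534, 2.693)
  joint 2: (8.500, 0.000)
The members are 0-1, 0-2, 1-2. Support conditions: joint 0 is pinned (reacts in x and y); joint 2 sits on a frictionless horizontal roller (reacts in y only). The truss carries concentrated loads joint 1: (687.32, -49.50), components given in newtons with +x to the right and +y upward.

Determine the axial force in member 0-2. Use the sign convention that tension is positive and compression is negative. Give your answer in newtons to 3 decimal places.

359.581

N=3 nodes, M=3 members, R=3 reactions → 2N=6, M+R=6
member 0 (0-1): L=5.2735, (cx,cy)=(0.8598,0.5107)
member 1 (0-2): L=8.5000, (cx,cy)=(1.0000,0.0000)
member 2 (1-2): L=4.7939, (cx,cy)=(0.8273,-0.5618)
solve A·x = −loads:
  F[0-1] = +381.1913 N (tension)
  F[0-2] = +359.5806 N (tension)
  F[1-2] = -434.6422 N (compression)
  Rx@0 = -687.3200 N
  Ry@0 = -194.6630 N
  Ry@2 = +244.1630 N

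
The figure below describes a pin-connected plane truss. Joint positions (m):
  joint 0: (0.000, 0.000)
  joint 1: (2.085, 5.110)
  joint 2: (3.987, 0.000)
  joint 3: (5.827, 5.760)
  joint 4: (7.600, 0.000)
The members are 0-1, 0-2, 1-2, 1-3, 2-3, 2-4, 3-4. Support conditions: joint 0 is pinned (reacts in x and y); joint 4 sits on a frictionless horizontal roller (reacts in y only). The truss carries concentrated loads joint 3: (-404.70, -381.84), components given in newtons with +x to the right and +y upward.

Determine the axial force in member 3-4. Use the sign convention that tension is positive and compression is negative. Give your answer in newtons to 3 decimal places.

14.606

N=5 nodes, M=7 members, R=3 reactions → 2N=10, M+R=10
member 0 (0-1): L=5.5190, (cx,cy)=(0.3778,0.9259)
member 1 (0-2): L=3.9870, (cx,cy)=(1.0000,0.0000)
member 2 (1-2): L=5.4525, (cx,cy)=(0.3488,-0.9372)
member 3 (1-3): L=3.7980, (cx,cy)=(0.9852,0.1711)
member 4 (2-3): L=6.0468, (cx,cy)=(0.3043,0.9526)
member 5 (2-4): L=3.6130, (cx,cy)=(1.0000,0.0000)
member 6 (3-4): L=6.0267, (cx,cy)=(0.2942,-0.9557)
solve A·x = −loads:
  F[0-1] = -427.4784 N (compression)
  F[0-2] = -243.2046 N (compression)
  F[1-2] = +368.5655 N (tension)
  F[1-3] = -294.4060 N (compression)
  F[2-3] = -362.6101 N (compression)
  F[2-4] = -4.2968 N (compression)
  F[3-4] = +14.6056 N (tension)
  Rx@0 = +404.7000 N
  Ry@0 = +395.7993 N
  Ry@4 = -13.9593 N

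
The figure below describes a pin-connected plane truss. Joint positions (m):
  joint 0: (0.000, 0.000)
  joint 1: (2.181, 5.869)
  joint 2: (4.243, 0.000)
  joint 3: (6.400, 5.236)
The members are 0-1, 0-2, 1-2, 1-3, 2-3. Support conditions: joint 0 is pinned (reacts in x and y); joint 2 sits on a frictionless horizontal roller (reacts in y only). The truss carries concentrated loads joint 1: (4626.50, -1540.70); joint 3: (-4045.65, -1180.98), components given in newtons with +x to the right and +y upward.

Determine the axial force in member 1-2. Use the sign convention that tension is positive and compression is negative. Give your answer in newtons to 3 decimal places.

-2434.023

N=4 nodes, M=5 members, R=3 reactions → 2N=8, M+R=8
member 0 (0-1): L=6.2611, (cx,cy)=(0.3483,0.9374)
member 1 (0-2): L=4.2430, (cx,cy)=(1.0000,0.0000)
member 2 (1-2): L=6.2207, (cx,cy)=(0.3315,-0.9435)
member 3 (1-3): L=4.2662, (cx,cy)=(0.9889,-0.1484)
member 4 (2-3): L=5.6629, (cx,cy)=(0.3809,0.9246)
solve A·x = −loads:
  F[0-1] = +1342.7239 N (tension)
  F[0-2] = +113.1270 N (tension)
  F[1-2] = -2434.0234 N (compression)
  F[1-3] = -3389.4781 N (compression)
  F[2-3] = -1821.1814 N (compression)
  Rx@0 = -580.8500 N
  Ry@0 = -1258.6273 N
  Ry@2 = +3980.3073 N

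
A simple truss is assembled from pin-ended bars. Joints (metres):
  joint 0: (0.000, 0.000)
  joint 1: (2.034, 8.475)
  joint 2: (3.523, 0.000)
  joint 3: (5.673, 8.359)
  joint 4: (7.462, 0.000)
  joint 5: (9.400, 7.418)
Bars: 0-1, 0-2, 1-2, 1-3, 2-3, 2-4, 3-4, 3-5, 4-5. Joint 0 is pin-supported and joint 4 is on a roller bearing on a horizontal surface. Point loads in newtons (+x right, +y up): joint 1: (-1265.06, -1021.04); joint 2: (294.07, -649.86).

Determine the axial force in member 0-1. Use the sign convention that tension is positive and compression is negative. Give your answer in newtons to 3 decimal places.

-2594.199

N=6 nodes, M=9 members, R=3 reactions → 2N=12, M+R=12
member 0 (0-1): L=8.7157, (cx,cy)=(0.2334,0.9724)
member 1 (0-2): L=3.5230, (cx,cy)=(1.0000,0.0000)
member 2 (1-2): L=8.6048, (cx,cy)=(0.1730,-0.9849)
member 3 (1-3): L=3.6408, (cx,cy)=(0.9995,-0.0319)
member 4 (2-3): L=8.6311, (cx,cy)=(0.2491,0.9685)
member 5 (2-4): L=3.9390, (cx,cy)=(1.0000,0.0000)
member 6 (3-4): L=8.5483, (cx,cy)=(0.2093,-0.9779)
member 7 (3-5): L=3.8440, (cx,cy)=(0.9696,-0.2448)
member 8 (4-5): L=7.6670, (cx,cy)=(0.2528,0.9675)
solve A·x = −loads:
  F[0-1] = -2594.1988 N (compression)
  F[0-2] = -365.5742 N (compression)
  F[1-2] = +1511.6410 N (tension)
  F[1-3] = +398.2678 N (tension)
  F[2-3] = -866.2841 N (compression)
  F[2-4] = -182.2742 N (compression)
  F[3-4] = +870.9528 N (tension)
  F[3-5] = +0.0000 N (tension)
  F[4-5] = -0.0000 N (compression)
  Rx@0 = +970.9900 N
  Ry@0 = +2522.5660 N
  Ry@4 = -851.6660 N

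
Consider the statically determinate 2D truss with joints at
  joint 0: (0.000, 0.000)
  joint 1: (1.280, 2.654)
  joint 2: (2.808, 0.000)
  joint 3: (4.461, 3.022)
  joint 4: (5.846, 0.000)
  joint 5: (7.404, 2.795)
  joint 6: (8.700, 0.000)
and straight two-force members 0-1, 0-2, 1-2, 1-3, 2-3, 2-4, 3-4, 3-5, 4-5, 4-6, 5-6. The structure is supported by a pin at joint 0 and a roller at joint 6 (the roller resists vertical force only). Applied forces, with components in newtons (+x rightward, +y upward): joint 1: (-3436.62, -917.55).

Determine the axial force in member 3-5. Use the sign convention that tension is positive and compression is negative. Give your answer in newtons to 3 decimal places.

896.861

N=7 nodes, M=11 members, R=3 reactions → 2N=14, M+R=14
member 0 (0-1): L=2.9465, (cx,cy)=(0.4344,0.9007)
member 1 (0-2): L=2.8080, (cx,cy)=(1.0000,0.0000)
member 2 (1-2): L=3.0624, (cx,cy)=(0.4989,-0.8666)
member 3 (1-3): L=3.2022, (cx,cy)=(0.9934,0.1149)
member 4 (2-3): L=3.4445, (cx,cy)=(0.4799,0.8773)
member 5 (2-4): L=3.0380, (cx,cy)=(1.0000,0.0000)
member 6 (3-4): L=3.3243, (cx,cy)=(0.4166,-0.9091)
member 7 (3-5): L=2.9517, (cx,cy)=(0.9970,-0.0769)
member 8 (4-5): L=3.1999, (cx,cy)=(0.4869,0.8735)
member 9 (4-6): L=2.8540, (cx,cy)=(1.0000,0.0000)
member 10 (5-6): L=3.0809, (cx,cy)=(0.4207,-0.9072)
solve A·x = −loads:
  F[0-1] = -2032.7381 N (compression)
  F[0-2] = -2553.5836 N (compression)
  F[1-2] = +1307.7114 N (tension)
  F[1-3] = +1913.7809 N (tension)
  F[2-3] = -1291.7652 N (compression)
  F[2-4] = -1281.1974 N (compression)
  F[3-4] = +928.8556 N (tension)
  F[3-5] = +896.8606 N (tension)
  F[4-5] = -966.7247 N (compression)
  F[4-6] = -423.5165 N (compression)
  F[5-6] = +1006.7831 N (tension)
  Rx@0 = +3436.6200 N
  Ry@0 = +1830.9207 N
  Ry@6 = -913.3707 N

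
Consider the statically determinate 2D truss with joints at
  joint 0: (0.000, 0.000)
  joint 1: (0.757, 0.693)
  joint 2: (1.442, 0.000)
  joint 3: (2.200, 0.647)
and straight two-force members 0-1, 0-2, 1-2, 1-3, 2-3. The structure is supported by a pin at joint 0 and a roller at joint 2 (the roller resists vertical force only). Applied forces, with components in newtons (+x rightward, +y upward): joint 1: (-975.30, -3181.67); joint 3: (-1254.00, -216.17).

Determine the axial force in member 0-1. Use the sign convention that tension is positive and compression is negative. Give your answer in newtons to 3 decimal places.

-3597.439

N=4 nodes, M=5 members, R=3 reactions → 2N=8, M+R=8
member 0 (0-1): L=1.0263, (cx,cy)=(0.7376,0.6752)
member 1 (0-2): L=1.4420, (cx,cy)=(1.0000,0.0000)
member 2 (1-2): L=0.9744, (cx,cy)=(0.7030,-0.7112)
member 3 (1-3): L=1.4437, (cx,cy)=(0.9995,-0.0319)
member 4 (2-3): L=0.9966, (cx,cy)=(0.7606,0.6492)
solve A·x = −loads:
  F[0-1] = -3597.4392 N (compression)
  F[0-2] = +424.1672 N (tension)
  F[1-2] = -1014.8835 N (compression)
  F[1-3] = -965.2045 N (compression)
  F[2-3] = -380.3383 N (compression)
  Rx@0 = +2229.3000 N
  Ry@0 = +2429.1318 N
  Ry@2 = +968.7082 N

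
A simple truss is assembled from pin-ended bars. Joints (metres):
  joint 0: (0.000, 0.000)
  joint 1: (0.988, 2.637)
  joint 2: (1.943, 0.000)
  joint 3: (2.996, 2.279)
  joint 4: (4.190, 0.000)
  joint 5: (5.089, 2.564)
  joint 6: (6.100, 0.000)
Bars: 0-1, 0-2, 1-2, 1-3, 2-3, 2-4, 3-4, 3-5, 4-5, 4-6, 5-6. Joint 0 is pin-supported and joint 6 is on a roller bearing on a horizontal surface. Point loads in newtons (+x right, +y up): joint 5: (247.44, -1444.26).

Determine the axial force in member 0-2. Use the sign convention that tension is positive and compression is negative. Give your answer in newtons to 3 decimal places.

298.156

N=7 nodes, M=11 members, R=3 reactions → 2N=14, M+R=14
member 0 (0-1): L=2.8160, (cx,cy)=(0.3509,0.9364)
member 1 (0-2): L=1.9430, (cx,cy)=(1.0000,0.0000)
member 2 (1-2): L=2.8046, (cx,cy)=(0.3405,-0.9402)
member 3 (1-3): L=2.0397, (cx,cy)=(0.9845,-0.1755)
member 4 (2-3): L=2.5105, (cx,cy)=(0.4194,0.9078)
member 5 (2-4): L=2.2470, (cx,cy)=(1.0000,0.0000)
member 6 (3-4): L=2.5728, (cx,cy)=(0.4641,-0.8858)
member 7 (3-5): L=2.1123, (cx,cy)=(0.9909,0.1349)
member 8 (4-5): L=2.7170, (cx,cy)=(0.3309,0.9437)
member 9 (4-6): L=1.9100, (cx,cy)=(1.0000,0.0000)
member 10 (5-6): L=2.7561, (cx,cy)=(0.3668,-0.9303)
solve A·x = −loads:
  F[0-1] = -144.5514 N (compression)
  F[0-2] = +298.1560 N (tension)
  F[1-2] = +164.1833 N (tension)
  F[1-3] = -108.3036 N (compression)
  F[2-3] = -170.0533 N (compression)
  F[2-4] = +425.3890 N (tension)
  F[3-4] = +117.1054 N (tension)
  F[3-5] = -234.4389 N (compression)
  F[4-5] = -109.9226 N (compression)
  F[4-6] = +516.1059 N (tension)
  F[5-6] = -1406.9748 N (compression)
  Rx@0 = -247.4400 N
  Ry@0 = +135.3624 N
  Ry@6 = +1308.8976 N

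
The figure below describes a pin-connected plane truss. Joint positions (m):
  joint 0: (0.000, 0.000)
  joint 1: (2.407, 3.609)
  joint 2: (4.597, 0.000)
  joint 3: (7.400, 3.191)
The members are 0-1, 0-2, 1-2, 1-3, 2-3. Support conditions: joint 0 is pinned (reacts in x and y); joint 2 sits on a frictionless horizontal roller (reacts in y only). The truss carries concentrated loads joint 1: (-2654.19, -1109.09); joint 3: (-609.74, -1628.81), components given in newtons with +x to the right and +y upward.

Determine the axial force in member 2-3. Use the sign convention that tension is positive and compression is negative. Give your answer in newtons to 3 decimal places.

-2082.752

N=4 nodes, M=5 members, R=3 reactions → 2N=8, M+R=8
member 0 (0-1): L=4.3380, (cx,cy)=(0.5549,0.8319)
member 1 (0-2): L=4.5970, (cx,cy)=(1.0000,0.0000)
member 2 (1-2): L=4.2215, (cx,cy)=(0.5188,-0.8549)
member 3 (1-3): L=5.0105, (cx,cy)=(0.9965,-0.0834)
member 4 (2-3): L=4.2473, (cx,cy)=(0.6600,0.7513)
solve A·x = −loads:
  F[0-1] = -2454.7358 N (compression)
  F[0-2] = -1901.8958 N (compression)
  F[1-2] = +1016.5817 N (tension)
  F[1-3] = +767.4548 N (tension)
  F[2-3] = -2082.7519 N (compression)
  Rx@0 = +3263.9300 N
  Ry@0 = +2042.2025 N
  Ry@2 = +695.6975 N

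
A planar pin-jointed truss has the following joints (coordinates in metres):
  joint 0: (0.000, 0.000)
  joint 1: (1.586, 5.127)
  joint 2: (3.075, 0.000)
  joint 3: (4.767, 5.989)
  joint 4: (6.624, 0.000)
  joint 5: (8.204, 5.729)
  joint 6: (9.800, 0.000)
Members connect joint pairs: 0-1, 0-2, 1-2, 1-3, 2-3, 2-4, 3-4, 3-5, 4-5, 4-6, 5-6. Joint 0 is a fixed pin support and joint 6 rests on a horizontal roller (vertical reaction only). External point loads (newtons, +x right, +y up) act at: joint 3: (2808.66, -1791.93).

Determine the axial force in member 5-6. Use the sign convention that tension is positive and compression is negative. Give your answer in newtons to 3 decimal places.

N=7 nodes, M=11 members, R=3 reactions → 2N=14, M+R=14
member 0 (0-1): L=5.3667, (cx,cy)=(0.2955,0.9553)
member 1 (0-2): L=3.0750, (cx,cy)=(1.0000,0.0000)
member 2 (1-2): L=5.3388, (cx,cy)=(0.2789,-0.9603)
member 3 (1-3): L=3.2957, (cx,cy)=(0.9652,0.2616)
member 4 (2-3): L=6.2234, (cx,cy)=(0.2719,0.9623)
member 5 (2-4): L=3.5490, (cx,cy)=(1.0000,0.0000)
member 6 (3-4): L=6.2703, (cx,cy)=(0.2962,-0.9551)
member 7 (3-5): L=3.4468, (cx,cy)=(0.9972,-0.0754)
member 8 (4-5): L=5.9429, (cx,cy)=(0.2659,0.9640)
member 9 (4-6): L=3.1760, (cx,cy)=(1.0000,0.0000)
member 10 (5-6): L=5.9472, (cx,cy)=(0.2684,-0.9633)
solve A·x = −loads:
  F[0-1] = +833.3740 N (tension)
  F[0-2] = +2562.3765 N (tension)
  F[1-2] = -704.1355 N (compression)
  F[1-3] = +458.6316 N (tension)
  F[2-3] = +702.6634 N (tension)
  F[2-4] = +2174.9561 N (tension)
  F[3-4] = -2598.3273 N (compression)
  F[3-5] = -1409.4552 N (compression)
  F[4-5] = +2574.4153 N (tension)
  F[4-6] = +720.9945 N (tension)
  F[5-6] = -2686.6330 N (compression)
  Rx@0 = -2808.6600 N
  Ry@0 = -796.1511 N
  Ry@6 = +2588.0811 N

-2686.633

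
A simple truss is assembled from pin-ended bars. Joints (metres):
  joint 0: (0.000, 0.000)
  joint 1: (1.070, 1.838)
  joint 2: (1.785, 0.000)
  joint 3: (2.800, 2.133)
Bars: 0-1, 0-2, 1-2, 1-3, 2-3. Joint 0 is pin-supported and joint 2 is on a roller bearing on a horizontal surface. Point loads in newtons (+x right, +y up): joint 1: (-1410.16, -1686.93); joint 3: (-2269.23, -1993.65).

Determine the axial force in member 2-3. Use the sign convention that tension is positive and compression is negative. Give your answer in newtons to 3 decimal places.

-1936.466

N=4 nodes, M=5 members, R=3 reactions → 2N=8, M+R=8
member 0 (0-1): L=2.1268, (cx,cy)=(0.5031,0.8642)
member 1 (0-2): L=1.7850, (cx,cy)=(1.0000,0.0000)
member 2 (1-2): L=1.9722, (cx,cy)=(0.3625,-0.9320)
member 3 (1-3): L=1.7550, (cx,cy)=(0.9858,0.1681)
member 4 (2-3): L=2.3622, (cx,cy)=(0.4297,0.9030)
solve A·x = −loads:
  F[0-1] = -4287.9467 N (compression)
  F[0-2] = -1522.0780 N (compression)
  F[1-2] = +1903.2266 N (tension)
  F[1-3] = -1457.9001 N (compression)
  F[2-3] = -1936.4660 N (compression)
  Rx@0 = +3679.3900 N
  Ry@0 = +3705.7377 N
  Ry@2 = -25.1577 N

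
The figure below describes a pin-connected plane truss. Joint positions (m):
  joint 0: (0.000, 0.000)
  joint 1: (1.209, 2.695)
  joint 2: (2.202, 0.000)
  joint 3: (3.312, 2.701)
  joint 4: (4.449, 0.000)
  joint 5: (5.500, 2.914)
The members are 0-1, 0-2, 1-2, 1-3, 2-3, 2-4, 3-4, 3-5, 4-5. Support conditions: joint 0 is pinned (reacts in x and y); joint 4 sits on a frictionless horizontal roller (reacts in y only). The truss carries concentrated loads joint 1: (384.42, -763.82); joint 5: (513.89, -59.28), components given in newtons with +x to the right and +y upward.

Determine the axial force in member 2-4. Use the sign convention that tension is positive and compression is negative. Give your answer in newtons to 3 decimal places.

269.392

N=6 nodes, M=9 members, R=3 reactions → 2N=12, M+R=12
member 0 (0-1): L=2.9538, (cx,cy)=(0.4093,0.9124)
member 1 (0-2): L=2.2020, (cx,cy)=(1.0000,0.0000)
member 2 (1-2): L=2.8721, (cx,cy)=(0.3457,-0.9383)
member 3 (1-3): L=2.1030, (cx,cy)=(1.0000,0.0029)
member 4 (2-3): L=2.9202, (cx,cy)=(0.3801,0.9249)
member 5 (2-4): L=2.2470, (cx,cy)=(1.0000,0.0000)
member 6 (3-4): L=2.9306, (cx,cy)=(0.3880,-0.9217)
member 7 (3-5): L=2.1983, (cx,cy)=(0.9953,0.0969)
member 8 (4-5): L=3.0977, (cx,cy)=(0.3393,0.9407)
solve A·x = −loads:
  F[0-1] = +29.8119 N (tension)
  F[0-2] = +886.1077 N (tension)
  F[1-2] = -843.2528 N (compression)
  F[1-3] = -80.6739 N (compression)
  F[2-3] = +855.4611 N (tension)
  F[2-4] = +269.3921 N (tension)
  F[3-4] = -799.6549 N (compression)
  F[3-5] = +557.3710 N (tension)
  F[4-5] = -120.4274 N (compression)
  Rx@0 = -898.3100 N
  Ry@0 = -27.2002 N
  Ry@4 = +850.3002 N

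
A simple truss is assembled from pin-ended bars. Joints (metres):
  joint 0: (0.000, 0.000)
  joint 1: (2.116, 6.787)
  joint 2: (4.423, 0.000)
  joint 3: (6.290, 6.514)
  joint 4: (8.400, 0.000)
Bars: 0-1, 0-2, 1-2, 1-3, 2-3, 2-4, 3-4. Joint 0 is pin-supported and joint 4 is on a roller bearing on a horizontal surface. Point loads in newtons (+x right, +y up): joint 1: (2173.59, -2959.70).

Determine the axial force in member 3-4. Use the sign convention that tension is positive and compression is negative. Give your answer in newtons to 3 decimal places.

N=5 nodes, M=7 members, R=3 reactions → 2N=10, M+R=10
member 0 (0-1): L=7.1092, (cx,cy)=(0.2976,0.9547)
member 1 (0-2): L=4.4230, (cx,cy)=(1.0000,0.0000)
member 2 (1-2): L=7.1684, (cx,cy)=(0.3218,-0.9468)
member 3 (1-3): L=4.1829, (cx,cy)=(0.9979,-0.0653)
member 4 (2-3): L=6.7763, (cx,cy)=(0.2755,0.9613)
member 5 (2-4): L=3.9770, (cx,cy)=(1.0000,0.0000)
member 6 (3-4): L=6.8472, (cx,cy)=(0.3082,-0.9513)
solve A·x = −loads:
  F[0-1] = -479.6683 N (compression)
  F[0-2] = +2316.3595 N (tension)
  F[1-2] = -2538.7794 N (compression)
  F[1-3] = -1502.5071 N (compression)
  F[2-3] = +2500.4905 N (tension)
  F[2-4] = +810.3681 N (tension)
  F[3-4] = -2629.7447 N (compression)
  Rx@0 = -2173.5900 N
  Ry@0 = +457.9285 N
  Ry@4 = +2501.7715 N

-2629.745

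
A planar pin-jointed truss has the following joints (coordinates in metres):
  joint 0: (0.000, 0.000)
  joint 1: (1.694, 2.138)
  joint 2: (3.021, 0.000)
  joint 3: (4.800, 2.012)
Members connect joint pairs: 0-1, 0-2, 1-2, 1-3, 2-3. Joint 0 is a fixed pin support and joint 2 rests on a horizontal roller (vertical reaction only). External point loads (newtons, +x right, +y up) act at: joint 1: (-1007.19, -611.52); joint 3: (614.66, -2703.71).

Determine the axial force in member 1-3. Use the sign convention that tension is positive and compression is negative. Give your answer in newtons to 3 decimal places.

N=4 nodes, M=5 members, R=3 reactions → 2N=8, M+R=8
member 0 (0-1): L=2.7278, (cx,cy)=(0.6210,0.7838)
member 1 (0-2): L=3.0210, (cx,cy)=(1.0000,0.0000)
member 2 (1-2): L=2.5163, (cx,cy)=(0.5274,-0.8496)
member 3 (1-3): L=3.1086, (cx,cy)=(0.9992,-0.0405)
member 4 (2-3): L=2.6857, (cx,cy)=(0.6624,0.7492)
solve A·x = −loads:
  F[0-1] = +1301.4978 N (tension)
  F[0-2] = -1200.7889 N (compression)
  F[1-2] = -2058.8767 N (compression)
  F[1-3] = +2903.5899 N (tension)
  F[2-3] = -3451.9227 N (compression)
  Rx@0 = +392.5300 N
  Ry@0 = -1020.1048 N
  Ry@2 = +4335.3348 N

2903.590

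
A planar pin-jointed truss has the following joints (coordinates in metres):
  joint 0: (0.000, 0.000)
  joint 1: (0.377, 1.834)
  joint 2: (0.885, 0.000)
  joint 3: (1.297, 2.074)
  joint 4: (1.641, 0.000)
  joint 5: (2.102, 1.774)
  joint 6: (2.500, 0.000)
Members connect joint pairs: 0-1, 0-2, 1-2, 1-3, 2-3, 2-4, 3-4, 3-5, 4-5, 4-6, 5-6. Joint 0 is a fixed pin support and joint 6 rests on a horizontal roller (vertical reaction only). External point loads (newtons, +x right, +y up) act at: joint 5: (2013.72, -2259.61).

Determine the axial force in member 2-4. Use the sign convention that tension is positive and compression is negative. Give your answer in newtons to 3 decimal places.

N=7 nodes, M=11 members, R=3 reactions → 2N=14, M+R=14
member 0 (0-1): L=1.8723, (cx,cy)=(0.2014,0.9795)
member 1 (0-2): L=0.8850, (cx,cy)=(1.0000,0.0000)
member 2 (1-2): L=1.9031, (cx,cy)=(0.2669,-0.9637)
member 3 (1-3): L=0.9508, (cx,cy)=(0.9676,0.2524)
member 4 (2-3): L=2.1145, (cx,cy)=(0.1948,0.9808)
member 5 (2-4): L=0.7560, (cx,cy)=(1.0000,0.0000)
member 6 (3-4): L=2.1023, (cx,cy)=(0.1636,-0.9865)
member 7 (3-5): L=0.8591, (cx,cy)=(0.9370,-0.3492)
member 8 (4-5): L=1.8329, (cx,cy)=(0.2515,0.9679)
member 9 (4-6): L=0.8590, (cx,cy)=(1.0000,0.0000)
member 10 (5-6): L=1.8181, (cx,cy)=(0.2189,-0.9757)
solve A·x = −loads:
  F[0-1] = +1091.5620 N (tension)
  F[0-2] = +1793.9323 N (tension)
  F[1-2] = -979.2134 N (compression)
  F[1-3] = +497.2814 N (tension)
  F[2-3] = +962.1206 N (tension)
  F[2-4] = +1345.0797 N (tension)
  F[3-4] = -1424.4488 N (compression)
  F[3-5] = +962.3013 N (tension)
  F[4-5] = +1451.9233 N (tension)
  F[4-6] = +746.8256 N (tension)
  F[5-6] = -3411.5632 N (compression)
  Rx@0 = -2013.7200 N
  Ry@0 = -1069.2058 N
  Ry@6 = +3328.8158 N

1345.080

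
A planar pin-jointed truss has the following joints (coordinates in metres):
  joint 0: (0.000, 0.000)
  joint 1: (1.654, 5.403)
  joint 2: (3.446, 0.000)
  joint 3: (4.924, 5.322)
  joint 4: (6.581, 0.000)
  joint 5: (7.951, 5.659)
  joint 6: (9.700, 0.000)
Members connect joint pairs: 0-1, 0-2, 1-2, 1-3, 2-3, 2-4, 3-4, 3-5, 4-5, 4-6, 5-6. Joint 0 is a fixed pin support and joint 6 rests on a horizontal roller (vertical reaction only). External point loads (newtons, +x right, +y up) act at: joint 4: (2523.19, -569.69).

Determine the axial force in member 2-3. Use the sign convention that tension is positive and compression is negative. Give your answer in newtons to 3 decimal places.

-193.143

N=7 nodes, M=11 members, R=3 reactions → 2N=14, M+R=14
member 0 (0-1): L=5.6505, (cx,cy)=(0.2927,0.9562)
member 1 (0-2): L=3.4460, (cx,cy)=(1.0000,0.0000)
member 2 (1-2): L=5.6924, (cx,cy)=(0.3148,-0.9492)
member 3 (1-3): L=3.2710, (cx,cy)=(0.9997,-0.0248)
member 4 (2-3): L=5.5234, (cx,cy)=(0.2676,0.9635)
member 5 (2-4): L=3.1350, (cx,cy)=(1.0000,0.0000)
member 6 (3-4): L=5.5740, (cx,cy)=(0.2973,-0.9548)
member 7 (3-5): L=3.0457, (cx,cy)=(0.9939,0.1106)
member 8 (4-5): L=5.8225, (cx,cy)=(0.2353,0.9719)
member 9 (4-6): L=3.1190, (cx,cy)=(1.0000,0.0000)
member 10 (5-6): L=5.9231, (cx,cy)=(0.2953,-0.9554)
solve A·x = −loads:
  F[0-1] = -191.5729 N (compression)
  F[0-2] = +2579.2667 N (tension)
  F[1-2] = +196.0685 N (tension)
  F[1-3] = -117.8361 N (compression)
  F[2-3] = -193.1430 N (compression)
  F[2-4] = +2692.6727 N (tension)
  F[3-4] = +166.3276 N (tension)
  F[3-5] = -220.2801 N (compression)
  F[4-5] = +422.7509 N (tension)
  F[4-6] = +119.4562 N (tension)
  F[5-6] = -404.5472 N (compression)
  Rx@0 = -2523.1900 N
  Ry@0 = +183.1818 N
  Ry@6 = +386.5082 N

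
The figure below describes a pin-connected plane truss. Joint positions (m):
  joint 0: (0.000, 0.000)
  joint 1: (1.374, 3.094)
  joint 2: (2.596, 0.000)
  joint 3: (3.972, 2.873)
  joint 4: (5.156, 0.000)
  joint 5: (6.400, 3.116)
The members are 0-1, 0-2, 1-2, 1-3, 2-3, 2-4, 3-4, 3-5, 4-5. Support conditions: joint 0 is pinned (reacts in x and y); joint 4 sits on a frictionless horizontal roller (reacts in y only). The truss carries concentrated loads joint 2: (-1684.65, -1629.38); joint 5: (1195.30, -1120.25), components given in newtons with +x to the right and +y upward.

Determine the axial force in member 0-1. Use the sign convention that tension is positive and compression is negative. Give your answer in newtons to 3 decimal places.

200.952

N=6 nodes, M=9 members, R=3 reactions → 2N=12, M+R=12
member 0 (0-1): L=3.3854, (cx,cy)=(0.4059,0.9139)
member 1 (0-2): L=2.5960, (cx,cy)=(1.0000,0.0000)
member 2 (1-2): L=3.3266, (cx,cy)=(0.3673,-0.9301)
member 3 (1-3): L=2.6074, (cx,cy)=(0.9964,-0.0848)
member 4 (2-3): L=3.1855, (cx,cy)=(0.4320,0.9019)
member 5 (2-4): L=2.5600, (cx,cy)=(1.0000,0.0000)
member 6 (3-4): L=3.1074, (cx,cy)=(0.3810,-0.9246)
member 7 (3-5): L=2.4401, (cx,cy)=(0.9950,0.0996)
member 8 (4-5): L=3.3551, (cx,cy)=(0.3708,0.9287)
solve A·x = −loads:
  F[0-1] = +200.9518 N (tension)
  F[0-2] = -570.9092 N (compression)
  F[1-2] = -212.0456 N (compression)
  F[1-3] = +160.0288 N (tension)
  F[2-3] = +2025.2916 N (tension)
  F[2-4] = +161.0116 N (tension)
  F[3-4] = -1775.7608 N (compression)
  F[3-5] = +1719.4448 N (tension)
  F[4-5] = -1390.5981 N (compression)
  Rx@0 = +489.3500 N
  Ry@0 = -183.6565 N
  Ry@4 = +2933.2865 N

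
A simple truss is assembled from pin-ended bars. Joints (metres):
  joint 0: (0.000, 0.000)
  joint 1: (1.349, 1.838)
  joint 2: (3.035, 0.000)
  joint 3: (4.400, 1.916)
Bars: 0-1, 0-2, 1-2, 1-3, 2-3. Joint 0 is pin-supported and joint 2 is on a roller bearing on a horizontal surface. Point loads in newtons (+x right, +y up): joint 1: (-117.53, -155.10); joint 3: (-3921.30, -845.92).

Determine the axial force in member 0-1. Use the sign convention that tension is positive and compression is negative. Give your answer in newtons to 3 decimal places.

-2793.965

N=4 nodes, M=5 members, R=3 reactions → 2N=8, M+R=8
member 0 (0-1): L=2.2799, (cx,cy)=(0.5917,0.8062)
member 1 (0-2): L=3.0350, (cx,cy)=(1.0000,0.0000)
member 2 (1-2): L=2.4942, (cx,cy)=(0.6760,-0.7369)
member 3 (1-3): L=3.0520, (cx,cy)=(0.9997,0.0256)
member 4 (2-3): L=2.3525, (cx,cy)=(0.5802,0.8145)
solve A·x = −loads:
  F[0-1] = -2793.9650 N (compression)
  F[0-2] = -2385.6776 N (compression)
  F[1-2] = +2728.7703 N (tension)
  F[1-3] = -3381.3176 N (compression)
  F[2-3] = -932.5345 N (compression)
  Rx@0 = +4038.8300 N
  Ry@0 = +2252.4049 N
  Ry@2 = -1251.3849 N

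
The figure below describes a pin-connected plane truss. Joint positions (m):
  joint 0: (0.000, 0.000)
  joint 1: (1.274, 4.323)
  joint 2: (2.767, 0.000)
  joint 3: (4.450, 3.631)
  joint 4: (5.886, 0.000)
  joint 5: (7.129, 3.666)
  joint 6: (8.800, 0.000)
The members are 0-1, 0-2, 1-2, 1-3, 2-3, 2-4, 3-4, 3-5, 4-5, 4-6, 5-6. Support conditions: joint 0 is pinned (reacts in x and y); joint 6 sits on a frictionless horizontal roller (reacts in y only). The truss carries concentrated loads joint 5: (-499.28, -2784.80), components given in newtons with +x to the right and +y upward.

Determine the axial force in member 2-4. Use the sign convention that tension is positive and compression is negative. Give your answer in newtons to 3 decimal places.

403.700

N=7 nodes, M=11 members, R=3 reactions → 2N=14, M+R=14
member 0 (0-1): L=4.5068, (cx,cy)=(0.2827,0.9592)
member 1 (0-2): L=2.7670, (cx,cy)=(1.0000,0.0000)
member 2 (1-2): L=4.5736, (cx,cy)=(0.3264,-0.9452)
member 3 (1-3): L=3.2505, (cx,cy)=(0.9771,-0.2129)
member 4 (2-3): L=4.0021, (cx,cy)=(0.4205,0.9073)
member 5 (2-4): L=3.1190, (cx,cy)=(1.0000,0.0000)
member 6 (3-4): L=3.9046, (cx,cy)=(0.3678,-0.9299)
member 7 (3-5): L=2.6792, (cx,cy)=(0.9999,0.0131)
member 8 (4-5): L=3.8710, (cx,cy)=(0.3211,0.9470)
member 9 (4-6): L=2.9140, (cx,cy)=(1.0000,0.0000)
member 10 (5-6): L=4.0289, (cx,cy)=(0.4148,-0.9099)
solve A·x = −loads:
  F[0-1] = -768.1200 N (compression)
  F[0-2] = -282.1456 N (compression)
  F[1-2] = +897.0479 N (tension)
  F[1-3] = -521.9332 N (compression)
  F[2-3] = -934.5593 N (compression)
  F[2-4] = +403.6999 N (tension)
  F[3-4] = +775.6247 N (tension)
  F[3-5] = -1188.3306 N (compression)
  F[4-5] = -761.5992 N (compression)
  F[4-6] = +933.5033 N (tension)
  F[5-6] = -2250.7263 N (compression)
  Rx@0 = +499.2800 N
  Ry@0 = +736.7911 N
  Ry@6 = +2048.0089 N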